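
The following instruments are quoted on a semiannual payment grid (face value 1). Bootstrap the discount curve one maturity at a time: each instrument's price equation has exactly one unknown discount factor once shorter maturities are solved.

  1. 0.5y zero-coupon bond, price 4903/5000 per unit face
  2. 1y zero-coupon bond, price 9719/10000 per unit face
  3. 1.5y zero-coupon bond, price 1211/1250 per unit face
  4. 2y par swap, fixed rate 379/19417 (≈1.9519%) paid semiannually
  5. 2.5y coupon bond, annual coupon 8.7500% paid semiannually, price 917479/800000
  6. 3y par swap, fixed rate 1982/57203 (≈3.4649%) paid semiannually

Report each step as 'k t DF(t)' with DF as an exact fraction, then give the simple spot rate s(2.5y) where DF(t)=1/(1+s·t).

1 1/2 4903/5000
2 1 9719/10000
3 3/2 1211/1250
4 2 9621/10000
5 5/2 117/125
6 3 9009/10000
s(2.5y) = (1/(117/125) − 1)/(5/2) = 16/585 ≈ 2.7350%

step 1 [0.5y] zero: DF = P = 4903/5000 ≈ 0.980600
step 2 [1y] zero: DF = P = 9719/10000 ≈ 0.971900
step 3 [1.5y] zero: DF = P = 1211/1250 ≈ 0.968800
step 4 [2y] swap r/2=379/38834: DF=(1 − 379/38834·(0.980600+0.971900+0.968800))/(1+379/38834) = 9621/10000 ≈ 0.962100
step 5 [2.5y] bond c/2=7/160: DF=(917479/800000 − 7/160·(0.980600+0.971900+0.968800+0.962100))/(1+7/160) = 117/125 ≈ 0.936000
step 6 [3y] swap r/2=991/57203: DF=(1 − 991/57203·(0.980600+0.971900+0.968800+0.962100+0.936000))/(1+991/57203) = 9009/10000 ≈ 0.900900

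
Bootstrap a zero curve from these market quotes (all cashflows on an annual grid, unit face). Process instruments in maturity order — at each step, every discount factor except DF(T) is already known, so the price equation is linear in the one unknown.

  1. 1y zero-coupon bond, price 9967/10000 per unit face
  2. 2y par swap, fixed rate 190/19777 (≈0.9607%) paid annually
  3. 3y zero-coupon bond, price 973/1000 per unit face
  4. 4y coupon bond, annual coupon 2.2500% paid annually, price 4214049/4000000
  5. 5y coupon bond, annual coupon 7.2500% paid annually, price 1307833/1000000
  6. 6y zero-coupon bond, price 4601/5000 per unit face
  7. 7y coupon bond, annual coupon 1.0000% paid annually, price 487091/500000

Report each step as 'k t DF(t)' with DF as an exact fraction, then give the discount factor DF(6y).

1 1 9967/10000
2 2 981/1000
3 3 973/1000
4 4 4827/5000
5 5 9547/10000
6 6 4601/5000
7 7 567/625
DF(6y) = 4601/5000 ≈ 0.920200

step 1 [1y] zero: DF = P = 9967/10000 ≈ 0.996700
step 2 [2y] swap r/1=190/19777: DF=(1 − 190/19777·(0.996700))/(1+190/19777) = 981/1000 ≈ 0.981000
step 3 [3y] zero: DF = P = 973/1000 ≈ 0.973000
step 4 [4y] bond c/1=9/400: DF=(4214049/4000000 − 9/400·(0.996700+0.981000+0.973000))/(1+9/400) = 4827/5000 ≈ 0.965400
step 5 [5y] bond c/1=29/400: DF=(1307833/1000000 − 29/400·(0.996700+0.981000+0.973000+0.965400))/(1+29/400) = 9547/10000 ≈ 0.954700
step 6 [6y] zero: DF = P = 4601/5000 ≈ 0.920200
step 7 [7y] bond c/1=1/100: DF=(487091/500000 − 1/100·(0.996700+0.981000+0.973000+0.965400+0.954700+0.920200))/(1+1/100) = 567/625 ≈ 0.907200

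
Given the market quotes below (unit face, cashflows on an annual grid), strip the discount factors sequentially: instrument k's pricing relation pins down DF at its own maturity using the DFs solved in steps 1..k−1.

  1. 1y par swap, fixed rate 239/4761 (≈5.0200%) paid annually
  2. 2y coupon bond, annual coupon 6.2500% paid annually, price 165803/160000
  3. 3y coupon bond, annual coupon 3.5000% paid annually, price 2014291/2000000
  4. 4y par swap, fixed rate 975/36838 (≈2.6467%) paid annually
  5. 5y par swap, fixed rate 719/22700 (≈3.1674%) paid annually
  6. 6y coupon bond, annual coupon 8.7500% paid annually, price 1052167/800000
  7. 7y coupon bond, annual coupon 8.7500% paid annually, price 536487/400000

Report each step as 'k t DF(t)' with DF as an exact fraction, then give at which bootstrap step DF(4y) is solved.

step 1 [1y] swap r/1=239/4761: DF=(1 − 239/4761·(0))/(1+239/4761) = 4761/5000 ≈ 0.952200
step 2 [2y] bond c/1=1/16: DF=(165803/160000 − 1/16·(0.952200))/(1+1/16) = 9193/10000 ≈ 0.919300
step 3 [3y] bond c/1=7/200: DF=(2014291/2000000 − 7/200·(0.952200+0.919300))/(1+7/200) = 4549/5000 ≈ 0.909800
step 4 [4y] swap r/1=975/36838: DF=(1 − 975/36838·(0.952200+0.919300+0.909800))/(1+975/36838) = 361/400 ≈ 0.902500
step 5 [5y] swap r/1=719/22700: DF=(1 − 719/22700·(0.952200+0.919300+0.909800+0.902500))/(1+719/22700) = 4281/5000 ≈ 0.856200
step 6 [6y] bond c/1=7/80: DF=(1052167/800000 − 7/80·(0.952200+0.919300+0.909800+0.902500+0.856200))/(1+7/80) = 8441/10000 ≈ 0.844100
step 7 [7y] bond c/1=7/80: DF=(536487/400000 − 7/80·(0.952200+0.919300+0.909800+0.902500+0.856200+0.844100))/(1+7/80) = 8001/10000 ≈ 0.800100

1 1 4761/5000
2 2 9193/10000
3 3 4549/5000
4 4 361/400
5 5 4281/5000
6 6 8441/10000
7 7 8001/10000
DF(4y) is solved at step 4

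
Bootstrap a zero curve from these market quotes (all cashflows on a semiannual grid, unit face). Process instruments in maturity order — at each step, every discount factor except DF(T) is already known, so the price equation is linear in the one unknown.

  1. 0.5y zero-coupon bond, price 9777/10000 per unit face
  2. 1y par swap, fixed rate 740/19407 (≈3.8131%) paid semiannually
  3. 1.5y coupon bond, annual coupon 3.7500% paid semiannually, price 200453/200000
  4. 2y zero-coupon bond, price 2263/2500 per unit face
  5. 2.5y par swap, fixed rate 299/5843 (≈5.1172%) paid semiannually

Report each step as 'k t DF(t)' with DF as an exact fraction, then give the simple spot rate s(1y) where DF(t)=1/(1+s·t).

1 1/2 9777/10000
2 1 963/1000
3 3/2 9481/10000
4 2 2263/2500
5 5/2 2201/2500
s(1y) = (1/(963/1000) − 1)/(1) = 37/963 ≈ 3.8422%

step 1 [0.5y] zero: DF = P = 9777/10000 ≈ 0.977700
step 2 [1y] swap r/2=370/19407: DF=(1 − 370/19407·(0.977700))/(1+370/19407) = 963/1000 ≈ 0.963000
step 3 [1.5y] bond c/2=3/160: DF=(200453/200000 − 3/160·(0.977700+0.963000))/(1+3/160) = 9481/10000 ≈ 0.948100
step 4 [2y] zero: DF = P = 2263/2500 ≈ 0.905200
step 5 [2.5y] swap r/2=299/11686: DF=(1 − 299/11686·(0.977700+0.963000+0.948100+0.905200))/(1+299/11686) = 2201/2500 ≈ 0.880400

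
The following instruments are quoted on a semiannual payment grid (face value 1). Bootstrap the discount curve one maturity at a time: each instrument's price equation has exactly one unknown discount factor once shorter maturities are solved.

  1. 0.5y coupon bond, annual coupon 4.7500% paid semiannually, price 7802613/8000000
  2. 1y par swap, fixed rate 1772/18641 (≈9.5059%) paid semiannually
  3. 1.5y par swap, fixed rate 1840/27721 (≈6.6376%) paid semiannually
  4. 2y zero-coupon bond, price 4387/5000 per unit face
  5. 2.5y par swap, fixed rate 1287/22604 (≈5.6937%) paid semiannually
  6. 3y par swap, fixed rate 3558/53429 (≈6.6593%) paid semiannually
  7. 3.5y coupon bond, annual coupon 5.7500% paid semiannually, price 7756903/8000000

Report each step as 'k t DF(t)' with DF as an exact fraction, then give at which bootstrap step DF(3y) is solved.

step 1 [0.5y] bond c/2=19/800: DF=(7802613/8000000 − 19/800·(0))/(1+19/800) = 9527/10000 ≈ 0.952700
step 2 [1y] swap r/2=886/18641: DF=(1 − 886/18641·(0.952700))/(1+886/18641) = 4557/5000 ≈ 0.911400
step 3 [1.5y] swap r/2=920/27721: DF=(1 − 920/27721·(0.952700+0.911400))/(1+920/27721) = 227/250 ≈ 0.908000
step 4 [2y] zero: DF = P = 4387/5000 ≈ 0.877400
step 5 [2.5y] swap r/2=1287/45208: DF=(1 − 1287/45208·(0.952700+0.911400+0.908000+0.877400))/(1+1287/45208) = 8713/10000 ≈ 0.871300
step 6 [3y] swap r/2=1779/53429: DF=(1 − 1779/53429·(0.952700+0.911400+0.908000+0.877400+0.871300))/(1+1779/53429) = 8221/10000 ≈ 0.822100
step 7 [3.5y] bond c/2=23/800: DF=(7756903/8000000 − 23/800·(0.952700+0.911400+0.908000+0.877400+0.871300+0.822100))/(1+23/800) = 1983/2500 ≈ 0.793200

1 1/2 9527/10000
2 1 4557/5000
3 3/2 227/250
4 2 4387/5000
5 5/2 8713/10000
6 3 8221/10000
7 7/2 1983/2500
DF(3y) is solved at step 6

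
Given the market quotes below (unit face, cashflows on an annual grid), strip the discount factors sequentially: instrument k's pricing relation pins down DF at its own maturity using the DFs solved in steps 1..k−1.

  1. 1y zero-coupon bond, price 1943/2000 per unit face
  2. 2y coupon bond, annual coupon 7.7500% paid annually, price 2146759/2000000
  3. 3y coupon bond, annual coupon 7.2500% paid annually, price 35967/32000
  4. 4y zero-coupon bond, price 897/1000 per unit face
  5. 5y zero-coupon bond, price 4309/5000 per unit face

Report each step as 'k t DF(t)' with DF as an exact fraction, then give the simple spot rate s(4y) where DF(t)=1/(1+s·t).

1 1 1943/2000
2 2 9263/10000
3 3 9197/10000
4 4 897/1000
5 5 4309/5000
s(4y) = (1/(897/1000) − 1)/(4) = 103/3588 ≈ 2.8707%

step 1 [1y] zero: DF = P = 1943/2000 ≈ 0.971500
step 2 [2y] bond c/1=31/400: DF=(2146759/2000000 − 31/400·(0.971500))/(1+31/400) = 9263/10000 ≈ 0.926300
step 3 [3y] bond c/1=29/400: DF=(35967/32000 − 29/400·(0.971500+0.926300))/(1+29/400) = 9197/10000 ≈ 0.919700
step 4 [4y] zero: DF = P = 897/1000 ≈ 0.897000
step 5 [5y] zero: DF = P = 4309/5000 ≈ 0.861800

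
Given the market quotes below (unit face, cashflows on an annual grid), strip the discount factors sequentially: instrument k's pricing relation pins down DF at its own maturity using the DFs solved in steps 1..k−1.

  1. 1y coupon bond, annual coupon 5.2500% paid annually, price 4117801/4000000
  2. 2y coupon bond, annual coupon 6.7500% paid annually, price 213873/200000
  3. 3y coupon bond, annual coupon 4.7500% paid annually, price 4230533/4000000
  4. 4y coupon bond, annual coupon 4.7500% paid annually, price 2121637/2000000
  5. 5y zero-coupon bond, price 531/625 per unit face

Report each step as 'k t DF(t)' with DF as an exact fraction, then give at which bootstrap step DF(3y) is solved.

1 1 9781/10000
2 2 9399/10000
3 3 9227/10000
4 4 8839/10000
5 5 531/625
DF(3y) is solved at step 3

step 1 [1y] bond c/1=21/400: DF=(4117801/4000000 − 21/400·(0))/(1+21/400) = 9781/10000 ≈ 0.978100
step 2 [2y] bond c/1=27/400: DF=(213873/200000 − 27/400·(0.978100))/(1+27/400) = 9399/10000 ≈ 0.939900
step 3 [3y] bond c/1=19/400: DF=(4230533/4000000 − 19/400·(0.978100+0.939900))/(1+19/400) = 9227/10000 ≈ 0.922700
step 4 [4y] bond c/1=19/400: DF=(2121637/2000000 − 19/400·(0.978100+0.939900+0.922700))/(1+19/400) = 8839/10000 ≈ 0.883900
step 5 [5y] zero: DF = P = 531/625 ≈ 0.849600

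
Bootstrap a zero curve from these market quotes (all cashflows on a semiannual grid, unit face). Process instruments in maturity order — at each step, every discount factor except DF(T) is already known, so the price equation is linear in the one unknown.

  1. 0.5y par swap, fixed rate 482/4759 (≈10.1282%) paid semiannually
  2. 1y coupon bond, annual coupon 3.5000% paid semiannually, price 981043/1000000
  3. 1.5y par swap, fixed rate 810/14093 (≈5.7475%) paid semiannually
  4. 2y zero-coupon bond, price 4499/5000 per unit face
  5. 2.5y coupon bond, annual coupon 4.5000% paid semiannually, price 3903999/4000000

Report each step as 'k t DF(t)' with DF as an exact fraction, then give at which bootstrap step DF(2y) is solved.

step 1 [0.5y] swap r/2=241/4759: DF=(1 − 241/4759·(0))/(1+241/4759) = 4759/5000 ≈ 0.951800
step 2 [1y] bond c/2=7/400: DF=(981043/1000000 − 7/400·(0.951800))/(1+7/400) = 4739/5000 ≈ 0.947800
step 3 [1.5y] swap r/2=405/14093: DF=(1 − 405/14093·(0.951800+0.947800))/(1+405/14093) = 919/1000 ≈ 0.919000
step 4 [2y] zero: DF = P = 4499/5000 ≈ 0.899800
step 5 [2.5y] bond c/2=9/400: DF=(3903999/4000000 − 9/400·(0.951800+0.947800+0.919000+0.899800))/(1+9/400) = 8727/10000 ≈ 0.872700

1 1/2 4759/5000
2 1 4739/5000
3 3/2 919/1000
4 2 4499/5000
5 5/2 8727/10000
DF(2y) is solved at step 4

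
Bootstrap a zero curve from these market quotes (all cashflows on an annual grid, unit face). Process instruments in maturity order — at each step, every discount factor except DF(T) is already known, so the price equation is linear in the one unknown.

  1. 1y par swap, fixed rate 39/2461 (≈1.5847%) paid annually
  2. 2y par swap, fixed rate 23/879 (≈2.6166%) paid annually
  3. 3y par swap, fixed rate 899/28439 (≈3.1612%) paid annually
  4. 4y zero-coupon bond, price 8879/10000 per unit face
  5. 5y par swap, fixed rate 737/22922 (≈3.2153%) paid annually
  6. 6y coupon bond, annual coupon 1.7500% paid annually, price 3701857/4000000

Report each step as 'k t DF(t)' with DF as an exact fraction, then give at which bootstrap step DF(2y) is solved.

1 1 2461/2500
2 2 4747/5000
3 3 9101/10000
4 4 8879/10000
5 5 4263/5000
6 6 8307/10000
DF(2y) is solved at step 2

step 1 [1y] swap r/1=39/2461: DF=(1 − 39/2461·(0))/(1+39/2461) = 2461/2500 ≈ 0.984400
step 2 [2y] swap r/1=23/879: DF=(1 − 23/879·(0.984400))/(1+23/879) = 4747/5000 ≈ 0.949400
step 3 [3y] swap r/1=899/28439: DF=(1 − 899/28439·(0.984400+0.949400))/(1+899/28439) = 9101/10000 ≈ 0.910100
step 4 [4y] zero: DF = P = 8879/10000 ≈ 0.887900
step 5 [5y] swap r/1=737/22922: DF=(1 − 737/22922·(0.984400+0.949400+0.910100+0.887900))/(1+737/22922) = 4263/5000 ≈ 0.852600
step 6 [6y] bond c/1=7/400: DF=(3701857/4000000 − 7/400·(0.984400+0.949400+0.910100+0.887900+0.852600))/(1+7/400) = 8307/10000 ≈ 0.830700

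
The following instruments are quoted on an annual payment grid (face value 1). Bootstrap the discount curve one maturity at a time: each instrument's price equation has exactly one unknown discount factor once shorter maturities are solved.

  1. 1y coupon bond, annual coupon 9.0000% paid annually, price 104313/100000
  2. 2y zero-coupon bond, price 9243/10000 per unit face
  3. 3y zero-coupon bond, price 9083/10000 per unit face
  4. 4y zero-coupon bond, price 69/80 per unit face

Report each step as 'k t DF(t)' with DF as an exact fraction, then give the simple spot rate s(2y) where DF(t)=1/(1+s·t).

1 1 957/1000
2 2 9243/10000
3 3 9083/10000
4 4 69/80
s(2y) = (1/(9243/10000) − 1)/(2) = 757/18486 ≈ 4.0950%

step 1 [1y] bond c/1=9/100: DF=(104313/100000 − 9/100·(0))/(1+9/100) = 957/1000 ≈ 0.957000
step 2 [2y] zero: DF = P = 9243/10000 ≈ 0.924300
step 3 [3y] zero: DF = P = 9083/10000 ≈ 0.908300
step 4 [4y] zero: DF = P = 69/80 ≈ 0.862500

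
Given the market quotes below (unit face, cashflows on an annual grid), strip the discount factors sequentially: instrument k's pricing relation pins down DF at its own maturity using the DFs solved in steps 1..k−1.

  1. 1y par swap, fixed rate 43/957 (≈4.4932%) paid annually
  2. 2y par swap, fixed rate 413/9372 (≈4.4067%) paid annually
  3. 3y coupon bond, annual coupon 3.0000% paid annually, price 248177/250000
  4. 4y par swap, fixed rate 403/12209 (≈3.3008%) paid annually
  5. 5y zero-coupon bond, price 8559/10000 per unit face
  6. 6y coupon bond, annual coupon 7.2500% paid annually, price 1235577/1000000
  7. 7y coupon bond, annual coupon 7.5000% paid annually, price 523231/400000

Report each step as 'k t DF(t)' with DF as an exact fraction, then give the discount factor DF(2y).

1 1 957/1000
2 2 4587/5000
3 3 2273/2500
4 4 8791/10000
5 5 8559/10000
6 6 4233/5000
7 7 337/400
DF(2y) = 4587/5000 ≈ 0.917400

step 1 [1y] swap r/1=43/957: DF=(1 − 43/957·(0))/(1+43/957) = 957/1000 ≈ 0.957000
step 2 [2y] swap r/1=413/9372: DF=(1 − 413/9372·(0.957000))/(1+413/9372) = 4587/5000 ≈ 0.917400
step 3 [3y] bond c/1=3/100: DF=(248177/250000 − 3/100·(0.957000+0.917400))/(1+3/100) = 2273/2500 ≈ 0.909200
step 4 [4y] swap r/1=403/12209: DF=(1 − 403/12209·(0.957000+0.917400+0.909200))/(1+403/12209) = 8791/10000 ≈ 0.879100
step 5 [5y] zero: DF = P = 8559/10000 ≈ 0.855900
step 6 [6y] bond c/1=29/400: DF=(1235577/1000000 − 29/400·(0.957000+0.917400+0.909200+0.879100+0.855900))/(1+29/400) = 4233/5000 ≈ 0.846600
step 7 [7y] bond c/1=3/40: DF=(523231/400000 − 3/40·(0.957000+0.917400+0.909200+0.879100+0.855900+0.846600))/(1+3/40) = 337/400 ≈ 0.842500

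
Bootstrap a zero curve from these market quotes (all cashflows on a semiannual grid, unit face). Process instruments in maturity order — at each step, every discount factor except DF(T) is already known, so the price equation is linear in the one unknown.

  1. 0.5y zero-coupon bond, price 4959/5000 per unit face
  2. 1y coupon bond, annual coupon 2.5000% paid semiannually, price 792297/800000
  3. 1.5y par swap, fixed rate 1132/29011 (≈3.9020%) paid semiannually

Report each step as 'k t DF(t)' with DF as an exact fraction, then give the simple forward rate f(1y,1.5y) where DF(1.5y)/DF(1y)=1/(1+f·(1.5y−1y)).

step 1 [0.5y] zero: DF = P = 4959/5000 ≈ 0.991800
step 2 [1y] bond c/2=1/80: DF=(792297/800000 − 1/80·(0.991800))/(1+1/80) = 9659/10000 ≈ 0.965900
step 3 [1.5y] swap r/2=566/29011: DF=(1 − 566/29011·(0.991800+0.965900))/(1+566/29011) = 4717/5000 ≈ 0.943400

1 1/2 4959/5000
2 1 9659/10000
3 3/2 4717/5000
f(1y,1.5y) = ((9659/10000)/(4717/5000) − 1)/(1/2) = 225/4717 ≈ 4.7700%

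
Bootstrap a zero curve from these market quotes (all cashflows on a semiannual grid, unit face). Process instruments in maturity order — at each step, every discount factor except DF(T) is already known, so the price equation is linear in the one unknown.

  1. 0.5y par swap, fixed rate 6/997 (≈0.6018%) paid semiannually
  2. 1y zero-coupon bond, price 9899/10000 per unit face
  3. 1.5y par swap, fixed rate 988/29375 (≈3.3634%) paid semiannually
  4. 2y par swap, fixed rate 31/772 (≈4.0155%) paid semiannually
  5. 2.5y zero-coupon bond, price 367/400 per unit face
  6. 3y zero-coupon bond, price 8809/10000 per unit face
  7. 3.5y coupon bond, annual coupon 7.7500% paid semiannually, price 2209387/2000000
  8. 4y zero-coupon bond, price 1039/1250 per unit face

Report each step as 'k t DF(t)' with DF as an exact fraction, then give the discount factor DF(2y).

step 1 [0.5y] swap r/2=3/997: DF=(1 − 3/997·(0))/(1+3/997) = 997/1000 ≈ 0.997000
step 2 [1y] zero: DF = P = 9899/10000 ≈ 0.989900
step 3 [1.5y] swap r/2=494/29375: DF=(1 − 494/29375·(0.997000+0.989900))/(1+494/29375) = 4753/5000 ≈ 0.950600
step 4 [2y] swap r/2=31/1544: DF=(1 − 31/1544·(0.997000+0.989900+0.950600))/(1+31/1544) = 369/400 ≈ 0.922500
step 5 [2.5y] zero: DF = P = 367/400 ≈ 0.917500
step 6 [3y] zero: DF = P = 8809/10000 ≈ 0.880900
step 7 [3.5y] bond c/2=31/800: DF=(2209387/2000000 − 31/800·(0.997000+0.989900+0.950600+0.922500+0.917500+0.880900))/(1+31/800) = 2131/2500 ≈ 0.852400
step 8 [4y] zero: DF = P = 1039/1250 ≈ 0.831200

1 1/2 997/1000
2 1 9899/10000
3 3/2 4753/5000
4 2 369/400
5 5/2 367/400
6 3 8809/10000
7 7/2 2131/2500
8 4 1039/1250
DF(2y) = 369/400 ≈ 0.922500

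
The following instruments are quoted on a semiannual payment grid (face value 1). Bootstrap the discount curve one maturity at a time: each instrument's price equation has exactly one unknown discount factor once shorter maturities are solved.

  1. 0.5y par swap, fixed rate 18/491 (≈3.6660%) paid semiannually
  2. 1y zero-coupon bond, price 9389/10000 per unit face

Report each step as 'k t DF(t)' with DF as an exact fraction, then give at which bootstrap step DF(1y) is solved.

1 1/2 491/500
2 1 9389/10000
DF(1y) is solved at step 2

step 1 [0.5y] swap r/2=9/491: DF=(1 − 9/491·(0))/(1+9/491) = 491/500 ≈ 0.982000
step 2 [1y] zero: DF = P = 9389/10000 ≈ 0.938900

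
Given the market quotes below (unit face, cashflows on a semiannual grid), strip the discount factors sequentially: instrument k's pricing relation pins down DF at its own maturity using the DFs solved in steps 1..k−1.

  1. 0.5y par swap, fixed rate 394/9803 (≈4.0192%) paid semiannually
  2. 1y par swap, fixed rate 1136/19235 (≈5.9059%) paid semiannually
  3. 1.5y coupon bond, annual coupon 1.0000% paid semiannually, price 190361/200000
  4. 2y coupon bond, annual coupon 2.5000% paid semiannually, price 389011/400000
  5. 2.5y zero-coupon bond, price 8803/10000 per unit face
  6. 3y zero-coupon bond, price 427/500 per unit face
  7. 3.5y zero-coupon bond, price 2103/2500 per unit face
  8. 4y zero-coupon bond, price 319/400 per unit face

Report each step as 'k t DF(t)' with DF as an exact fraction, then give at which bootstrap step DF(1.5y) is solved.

step 1 [0.5y] swap r/2=197/9803: DF=(1 − 197/9803·(0))/(1+197/9803) = 9803/10000 ≈ 0.980300
step 2 [1y] swap r/2=568/19235: DF=(1 − 568/19235·(0.980300))/(1+568/19235) = 1179/1250 ≈ 0.943200
step 3 [1.5y] bond c/2=1/200: DF=(190361/200000 − 1/200·(0.980300+0.943200))/(1+1/200) = 15/16 ≈ 0.937500
step 4 [2y] bond c/2=1/80: DF=(389011/400000 − 1/80·(0.980300+0.943200+0.937500))/(1+1/80) = 2313/2500 ≈ 0.925200
step 5 [2.5y] zero: DF = P = 8803/10000 ≈ 0.880300
step 6 [3y] zero: DF = P = 427/500 ≈ 0.854000
step 7 [3.5y] zero: DF = P = 2103/2500 ≈ 0.841200
step 8 [4y] zero: DF = P = 319/400 ≈ 0.797500

1 1/2 9803/10000
2 1 1179/1250
3 3/2 15/16
4 2 2313/2500
5 5/2 8803/10000
6 3 427/500
7 7/2 2103/2500
8 4 319/400
DF(1.5y) is solved at step 3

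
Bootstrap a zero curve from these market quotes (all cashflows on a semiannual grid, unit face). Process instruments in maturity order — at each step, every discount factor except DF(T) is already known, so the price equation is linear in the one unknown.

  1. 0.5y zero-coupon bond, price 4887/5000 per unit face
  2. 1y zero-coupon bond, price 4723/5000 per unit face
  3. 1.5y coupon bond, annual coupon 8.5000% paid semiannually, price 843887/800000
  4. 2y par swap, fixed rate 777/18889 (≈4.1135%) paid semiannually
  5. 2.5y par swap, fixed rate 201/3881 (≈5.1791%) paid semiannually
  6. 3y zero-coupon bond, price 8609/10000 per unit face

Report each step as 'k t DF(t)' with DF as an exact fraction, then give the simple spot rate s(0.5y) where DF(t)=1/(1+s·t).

1 1/2 4887/5000
2 1 4723/5000
3 3/2 1867/2000
4 2 9223/10000
5 5/2 4397/5000
6 3 8609/10000
s(0.5y) = (1/(4887/5000) − 1)/(1/2) = 226/4887 ≈ 4.6245%

step 1 [0.5y] zero: DF = P = 4887/5000 ≈ 0.977400
step 2 [1y] zero: DF = P = 4723/5000 ≈ 0.944600
step 3 [1.5y] bond c/2=17/400: DF=(843887/800000 − 17/400·(0.977400+0.944600))/(1+17/400) = 1867/2000 ≈ 0.933500
step 4 [2y] swap r/2=777/37778: DF=(1 − 777/37778·(0.977400+0.944600+0.933500))/(1+777/37778) = 9223/10000 ≈ 0.922300
step 5 [2.5y] swap r/2=201/7762: DF=(1 − 201/7762·(0.977400+0.944600+0.933500+0.922300))/(1+201/7762) = 4397/5000 ≈ 0.879400
step 6 [3y] zero: DF = P = 8609/10000 ≈ 0.860900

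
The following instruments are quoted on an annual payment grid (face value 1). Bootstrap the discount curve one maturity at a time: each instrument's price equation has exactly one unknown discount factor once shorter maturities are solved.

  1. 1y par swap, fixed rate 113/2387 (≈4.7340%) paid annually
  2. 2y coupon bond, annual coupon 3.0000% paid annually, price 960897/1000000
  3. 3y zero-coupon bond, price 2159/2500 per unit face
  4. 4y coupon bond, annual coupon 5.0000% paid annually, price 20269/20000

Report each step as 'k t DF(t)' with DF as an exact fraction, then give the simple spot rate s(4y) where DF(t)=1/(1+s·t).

step 1 [1y] swap r/1=113/2387: DF=(1 − 113/2387·(0))/(1+113/2387) = 2387/2500 ≈ 0.954800
step 2 [2y] bond c/1=3/100: DF=(960897/1000000 − 3/100·(0.954800))/(1+3/100) = 9051/10000 ≈ 0.905100
step 3 [3y] zero: DF = P = 2159/2500 ≈ 0.863600
step 4 [4y] bond c/1=1/20: DF=(20269/20000 − 1/20·(0.954800+0.905100+0.863600))/(1+1/20) = 1671/2000 ≈ 0.835500

1 1 2387/2500
2 2 9051/10000
3 3 2159/2500
4 4 1671/2000
s(4y) = (1/(1671/2000) − 1)/(4) = 329/6684 ≈ 4.9222%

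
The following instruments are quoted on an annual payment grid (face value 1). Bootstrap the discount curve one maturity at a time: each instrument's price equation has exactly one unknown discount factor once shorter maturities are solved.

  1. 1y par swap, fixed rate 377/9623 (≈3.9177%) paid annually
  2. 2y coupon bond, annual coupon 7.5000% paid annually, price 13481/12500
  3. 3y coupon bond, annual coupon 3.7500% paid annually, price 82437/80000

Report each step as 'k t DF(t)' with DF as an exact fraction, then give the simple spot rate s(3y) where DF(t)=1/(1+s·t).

1 1 9623/10000
2 2 9361/10000
3 3 4623/5000
s(3y) = (1/(4623/5000) − 1)/(3) = 377/13869 ≈ 2.7183%

step 1 [1y] swap r/1=377/9623: DF=(1 − 377/9623·(0))/(1+377/9623) = 9623/10000 ≈ 0.962300
step 2 [2y] bond c/1=3/40: DF=(13481/12500 − 3/40·(0.962300))/(1+3/40) = 9361/10000 ≈ 0.936100
step 3 [3y] bond c/1=3/80: DF=(82437/80000 − 3/80·(0.962300+0.936100))/(1+3/80) = 4623/5000 ≈ 0.924600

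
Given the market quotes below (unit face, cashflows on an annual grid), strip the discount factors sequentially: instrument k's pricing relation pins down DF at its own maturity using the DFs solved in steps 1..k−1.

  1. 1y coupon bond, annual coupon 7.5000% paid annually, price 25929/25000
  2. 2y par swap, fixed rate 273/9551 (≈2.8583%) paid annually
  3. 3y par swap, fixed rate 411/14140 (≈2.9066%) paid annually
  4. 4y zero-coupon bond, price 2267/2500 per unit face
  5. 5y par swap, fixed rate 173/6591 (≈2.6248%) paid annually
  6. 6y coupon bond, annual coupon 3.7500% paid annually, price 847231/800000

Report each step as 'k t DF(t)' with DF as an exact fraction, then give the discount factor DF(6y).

step 1 [1y] bond c/1=3/40: DF=(25929/25000 − 3/40·(0))/(1+3/40) = 603/625 ≈ 0.964800
step 2 [2y] swap r/1=273/9551: DF=(1 − 273/9551·(0.964800))/(1+273/9551) = 4727/5000 ≈ 0.945400
step 3 [3y] swap r/1=411/14140: DF=(1 − 411/14140·(0.964800+0.945400))/(1+411/14140) = 4589/5000 ≈ 0.917800
step 4 [4y] zero: DF = P = 2267/2500 ≈ 0.906800
step 5 [5y] swap r/1=173/6591: DF=(1 − 173/6591·(0.964800+0.945400+0.917800+0.906800))/(1+173/6591) = 8789/10000 ≈ 0.878900
step 6 [6y] bond c/1=3/80: DF=(847231/800000 − 3/80·(0.964800+0.945400+0.917800+0.906800+0.878900))/(1+3/80) = 427/500 ≈ 0.854000

1 1 603/625
2 2 4727/5000
3 3 4589/5000
4 4 2267/2500
5 5 8789/10000
6 6 427/500
DF(6y) = 427/500 ≈ 0.854000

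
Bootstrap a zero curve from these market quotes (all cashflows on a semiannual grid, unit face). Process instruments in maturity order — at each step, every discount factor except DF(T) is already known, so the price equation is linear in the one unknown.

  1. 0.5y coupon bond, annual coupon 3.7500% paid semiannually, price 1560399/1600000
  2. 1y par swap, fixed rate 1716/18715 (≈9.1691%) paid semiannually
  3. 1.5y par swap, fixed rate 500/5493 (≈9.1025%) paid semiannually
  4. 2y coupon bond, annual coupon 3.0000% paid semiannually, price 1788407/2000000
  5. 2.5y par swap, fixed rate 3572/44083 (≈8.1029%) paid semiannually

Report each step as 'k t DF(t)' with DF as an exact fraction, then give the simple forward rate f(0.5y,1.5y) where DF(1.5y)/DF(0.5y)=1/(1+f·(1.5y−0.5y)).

step 1 [0.5y] bond c/2=3/160: DF=(1560399/1600000 − 3/160·(0))/(1+3/160) = 9573/10000 ≈ 0.957300
step 2 [1y] swap r/2=858/18715: DF=(1 − 858/18715·(0.957300))/(1+858/18715) = 4571/5000 ≈ 0.914200
step 3 [1.5y] swap r/2=250/5493: DF=(1 − 250/5493·(0.957300+0.914200))/(1+250/5493) = 7/8 ≈ 0.875000
step 4 [2y] bond c/2=3/200: DF=(1788407/2000000 − 3/200·(0.957300+0.914200+0.875000))/(1+3/200) = 2101/2500 ≈ 0.840400
step 5 [2.5y] swap r/2=1786/44083: DF=(1 − 1786/44083·(0.957300+0.914200+0.875000+0.840400))/(1+1786/44083) = 4107/5000 ≈ 0.821400

1 1/2 9573/10000
2 1 4571/5000
3 3/2 7/8
4 2 2101/2500
5 5/2 4107/5000
f(0.5y,1.5y) = ((9573/10000)/(7/8) − 1)/(1) = 823/8750 ≈ 9.4057%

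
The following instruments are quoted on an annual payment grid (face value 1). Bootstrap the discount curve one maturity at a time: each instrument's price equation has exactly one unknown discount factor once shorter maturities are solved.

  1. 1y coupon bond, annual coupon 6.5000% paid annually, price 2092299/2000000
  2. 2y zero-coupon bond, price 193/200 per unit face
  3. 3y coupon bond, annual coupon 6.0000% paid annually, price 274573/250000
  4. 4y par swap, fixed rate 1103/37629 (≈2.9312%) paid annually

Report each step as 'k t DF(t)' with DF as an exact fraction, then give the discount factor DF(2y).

step 1 [1y] bond c/1=13/200: DF=(2092299/2000000 − 13/200·(0))/(1+13/200) = 9823/10000 ≈ 0.982300
step 2 [2y] zero: DF = P = 193/200 ≈ 0.965000
step 3 [3y] bond c/1=3/50: DF=(274573/250000 − 3/50·(0.982300+0.965000))/(1+3/50) = 9259/10000 ≈ 0.925900
step 4 [4y] swap r/1=1103/37629: DF=(1 − 1103/37629·(0.982300+0.965000+0.925900))/(1+1103/37629) = 8897/10000 ≈ 0.889700

1 1 9823/10000
2 2 193/200
3 3 9259/10000
4 4 8897/10000
DF(2y) = 193/200 ≈ 0.965000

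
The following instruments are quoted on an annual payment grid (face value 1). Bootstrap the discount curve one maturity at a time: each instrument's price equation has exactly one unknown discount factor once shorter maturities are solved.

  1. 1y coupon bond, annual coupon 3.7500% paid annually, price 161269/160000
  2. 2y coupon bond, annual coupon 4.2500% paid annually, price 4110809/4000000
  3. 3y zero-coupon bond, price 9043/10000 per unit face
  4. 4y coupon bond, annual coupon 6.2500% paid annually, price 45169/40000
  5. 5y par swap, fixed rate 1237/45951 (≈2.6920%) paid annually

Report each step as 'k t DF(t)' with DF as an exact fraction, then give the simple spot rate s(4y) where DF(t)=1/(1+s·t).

1 1 1943/2000
2 2 4731/5000
3 3 9043/10000
4 4 1121/1250
5 5 8763/10000
s(4y) = (1/(1121/1250) − 1)/(4) = 129/4484 ≈ 2.8769%

step 1 [1y] bond c/1=3/80: DF=(161269/160000 − 3/80·(0))/(1+3/80) = 1943/2000 ≈ 0.971500
step 2 [2y] bond c/1=17/400: DF=(4110809/4000000 − 17/400·(0.971500))/(1+17/400) = 4731/5000 ≈ 0.946200
step 3 [3y] zero: DF = P = 9043/10000 ≈ 0.904300
step 4 [4y] bond c/1=1/16: DF=(45169/40000 − 1/16·(0.971500+0.946200+0.904300))/(1+1/16) = 1121/1250 ≈ 0.896800
step 5 [5y] swap r/1=1237/45951: DF=(1 − 1237/45951·(0.971500+0.946200+0.904300+0.896800))/(1+1237/45951) = 8763/10000 ≈ 0.876300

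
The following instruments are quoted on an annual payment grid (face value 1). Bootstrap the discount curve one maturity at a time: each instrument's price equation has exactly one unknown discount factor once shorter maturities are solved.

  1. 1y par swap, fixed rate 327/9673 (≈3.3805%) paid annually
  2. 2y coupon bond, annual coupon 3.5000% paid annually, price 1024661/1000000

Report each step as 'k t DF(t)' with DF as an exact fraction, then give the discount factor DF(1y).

1 1 9673/10000
2 2 9573/10000
DF(1y) = 9673/10000 ≈ 0.967300

step 1 [1y] swap r/1=327/9673: DF=(1 − 327/9673·(0))/(1+327/9673) = 9673/10000 ≈ 0.967300
step 2 [2y] bond c/1=7/200: DF=(1024661/1000000 − 7/200·(0.967300))/(1+7/200) = 9573/10000 ≈ 0.957300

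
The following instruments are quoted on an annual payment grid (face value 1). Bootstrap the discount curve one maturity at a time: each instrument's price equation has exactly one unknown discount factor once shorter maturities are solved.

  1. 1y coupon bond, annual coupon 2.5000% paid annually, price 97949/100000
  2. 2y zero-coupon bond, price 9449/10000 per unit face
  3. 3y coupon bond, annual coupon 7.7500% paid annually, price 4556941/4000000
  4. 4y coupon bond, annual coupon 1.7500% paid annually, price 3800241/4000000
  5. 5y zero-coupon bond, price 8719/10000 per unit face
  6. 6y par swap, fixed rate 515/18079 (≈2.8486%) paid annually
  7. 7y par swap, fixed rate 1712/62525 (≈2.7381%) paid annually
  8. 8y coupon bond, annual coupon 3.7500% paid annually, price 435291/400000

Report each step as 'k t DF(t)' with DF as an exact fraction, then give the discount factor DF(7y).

step 1 [1y] bond c/1=1/40: DF=(97949/100000 − 1/40·(0))/(1+1/40) = 2389/2500 ≈ 0.955600
step 2 [2y] zero: DF = P = 9449/10000 ≈ 0.944900
step 3 [3y] bond c/1=31/400: DF=(4556941/4000000 − 31/400·(0.955600+0.944900))/(1+31/400) = 4603/5000 ≈ 0.920600
step 4 [4y] bond c/1=7/400: DF=(3800241/4000000 − 7/400·(0.955600+0.944900+0.920600))/(1+7/400) = 2213/2500 ≈ 0.885200
step 5 [5y] zero: DF = P = 8719/10000 ≈ 0.871900
step 6 [6y] swap r/1=515/18079: DF=(1 − 515/18079·(0.955600+0.944900+0.920600+0.885200+0.871900))/(1+515/18079) = 1691/2000 ≈ 0.845500
step 7 [7y] swap r/1=1712/62525: DF=(1 − 1712/62525·(0.955600+0.944900+0.920600+0.885200+0.871900+0.845500))/(1+1712/62525) = 518/625 ≈ 0.828800
step 8 [8y] bond c/1=3/80: DF=(435291/400000 − 3/80·(0.955600+0.944900+0.920600+0.885200+0.871900+0.845500+0.828800))/(1+3/80) = 8229/10000 ≈ 0.822900

1 1 2389/2500
2 2 9449/10000
3 3 4603/5000
4 4 2213/2500
5 5 8719/10000
6 6 1691/2000
7 7 518/625
8 8 8229/10000
DF(7y) = 518/625 ≈ 0.828800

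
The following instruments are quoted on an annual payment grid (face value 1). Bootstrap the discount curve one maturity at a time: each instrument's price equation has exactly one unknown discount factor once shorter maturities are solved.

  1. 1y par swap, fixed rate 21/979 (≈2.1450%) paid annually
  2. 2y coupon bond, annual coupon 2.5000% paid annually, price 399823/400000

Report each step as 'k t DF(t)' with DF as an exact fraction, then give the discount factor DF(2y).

step 1 [1y] swap r/1=21/979: DF=(1 − 21/979·(0))/(1+21/979) = 979/1000 ≈ 0.979000
step 2 [2y] bond c/1=1/40: DF=(399823/400000 − 1/40·(0.979000))/(1+1/40) = 9513/10000 ≈ 0.951300

1 1 979/1000
2 2 9513/10000
DF(2y) = 9513/10000 ≈ 0.951300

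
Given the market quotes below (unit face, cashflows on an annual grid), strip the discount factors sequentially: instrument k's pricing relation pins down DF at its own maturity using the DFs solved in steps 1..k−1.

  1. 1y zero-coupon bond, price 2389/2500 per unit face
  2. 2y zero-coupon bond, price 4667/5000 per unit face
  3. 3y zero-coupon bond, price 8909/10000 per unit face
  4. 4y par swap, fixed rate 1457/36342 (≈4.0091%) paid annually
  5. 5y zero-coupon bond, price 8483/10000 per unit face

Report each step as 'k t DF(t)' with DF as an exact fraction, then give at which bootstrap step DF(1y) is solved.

1 1 2389/2500
2 2 4667/5000
3 3 8909/10000
4 4 8543/10000
5 5 8483/10000
DF(1y) is solved at step 1

step 1 [1y] zero: DF = P = 2389/2500 ≈ 0.955600
step 2 [2y] zero: DF = P = 4667/5000 ≈ 0.933400
step 3 [3y] zero: DF = P = 8909/10000 ≈ 0.890900
step 4 [4y] swap r/1=1457/36342: DF=(1 − 1457/36342·(0.955600+0.933400+0.890900))/(1+1457/36342) = 8543/10000 ≈ 0.854300
step 5 [5y] zero: DF = P = 8483/10000 ≈ 0.848300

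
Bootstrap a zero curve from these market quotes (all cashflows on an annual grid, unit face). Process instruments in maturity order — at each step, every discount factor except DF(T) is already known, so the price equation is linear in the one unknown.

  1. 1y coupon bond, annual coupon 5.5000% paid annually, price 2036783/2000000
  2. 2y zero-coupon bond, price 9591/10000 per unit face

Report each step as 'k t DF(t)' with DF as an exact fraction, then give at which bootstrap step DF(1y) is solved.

step 1 [1y] bond c/1=11/200: DF=(2036783/2000000 − 11/200·(0))/(1+11/200) = 9653/10000 ≈ 0.965300
step 2 [2y] zero: DF = P = 9591/10000 ≈ 0.959100

1 1 9653/10000
2 2 9591/10000
DF(1y) is solved at step 1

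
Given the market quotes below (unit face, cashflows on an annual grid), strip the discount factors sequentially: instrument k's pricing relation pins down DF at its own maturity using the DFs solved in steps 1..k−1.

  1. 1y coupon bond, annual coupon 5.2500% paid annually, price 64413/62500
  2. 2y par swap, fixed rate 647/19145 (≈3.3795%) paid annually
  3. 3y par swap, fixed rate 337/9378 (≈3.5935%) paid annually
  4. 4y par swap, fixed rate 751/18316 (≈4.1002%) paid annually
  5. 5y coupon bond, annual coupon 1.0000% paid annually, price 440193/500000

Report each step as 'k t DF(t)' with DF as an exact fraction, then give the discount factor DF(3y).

step 1 [1y] bond c/1=21/400: DF=(64413/62500 − 21/400·(0))/(1+21/400) = 612/625 ≈ 0.979200
step 2 [2y] swap r/1=647/19145: DF=(1 − 647/19145·(0.979200))/(1+647/19145) = 9353/10000 ≈ 0.935300
step 3 [3y] swap r/1=337/9378: DF=(1 − 337/9378·(0.979200+0.935300))/(1+337/9378) = 8989/10000 ≈ 0.898900
step 4 [4y] swap r/1=751/18316: DF=(1 − 751/18316·(0.979200+0.935300+0.898900))/(1+751/18316) = 4249/5000 ≈ 0.849800
step 5 [5y] bond c/1=1/100: DF=(440193/500000 − 1/100·(0.979200+0.935300+0.898900+0.849800))/(1+1/100) = 4177/5000 ≈ 0.835400

1 1 612/625
2 2 9353/10000
3 3 8989/10000
4 4 4249/5000
5 5 4177/5000
DF(3y) = 8989/10000 ≈ 0.898900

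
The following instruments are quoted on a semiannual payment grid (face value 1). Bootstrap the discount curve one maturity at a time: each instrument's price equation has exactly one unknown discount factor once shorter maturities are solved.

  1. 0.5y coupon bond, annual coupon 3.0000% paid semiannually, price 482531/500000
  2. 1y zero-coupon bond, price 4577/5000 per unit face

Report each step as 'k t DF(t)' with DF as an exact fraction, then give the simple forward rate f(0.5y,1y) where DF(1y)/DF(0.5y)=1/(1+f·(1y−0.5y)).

1 1/2 2377/2500
2 1 4577/5000
f(0.5y,1y) = ((2377/2500)/(4577/5000) − 1)/(1/2) = 354/4577 ≈ 7.7343%

step 1 [0.5y] bond c/2=3/200: DF=(482531/500000 − 3/200·(0))/(1+3/200) = 2377/2500 ≈ 0.950800
step 2 [1y] zero: DF = P = 4577/5000 ≈ 0.915400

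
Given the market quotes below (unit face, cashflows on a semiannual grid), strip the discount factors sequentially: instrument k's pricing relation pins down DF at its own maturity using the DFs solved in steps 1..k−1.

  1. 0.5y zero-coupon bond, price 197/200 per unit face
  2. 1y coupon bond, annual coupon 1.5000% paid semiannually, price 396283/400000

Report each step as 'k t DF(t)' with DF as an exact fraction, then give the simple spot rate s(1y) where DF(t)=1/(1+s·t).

1 1/2 197/200
2 1 122/125
s(1y) = (1/(122/125) − 1)/(1) = 3/122 ≈ 2.4590%

step 1 [0.5y] zero: DF = P = 197/200 ≈ 0.985000
step 2 [1y] bond c/2=3/400: DF=(396283/400000 − 3/400·(0.985000))/(1+3/400) = 122/125 ≈ 0.976000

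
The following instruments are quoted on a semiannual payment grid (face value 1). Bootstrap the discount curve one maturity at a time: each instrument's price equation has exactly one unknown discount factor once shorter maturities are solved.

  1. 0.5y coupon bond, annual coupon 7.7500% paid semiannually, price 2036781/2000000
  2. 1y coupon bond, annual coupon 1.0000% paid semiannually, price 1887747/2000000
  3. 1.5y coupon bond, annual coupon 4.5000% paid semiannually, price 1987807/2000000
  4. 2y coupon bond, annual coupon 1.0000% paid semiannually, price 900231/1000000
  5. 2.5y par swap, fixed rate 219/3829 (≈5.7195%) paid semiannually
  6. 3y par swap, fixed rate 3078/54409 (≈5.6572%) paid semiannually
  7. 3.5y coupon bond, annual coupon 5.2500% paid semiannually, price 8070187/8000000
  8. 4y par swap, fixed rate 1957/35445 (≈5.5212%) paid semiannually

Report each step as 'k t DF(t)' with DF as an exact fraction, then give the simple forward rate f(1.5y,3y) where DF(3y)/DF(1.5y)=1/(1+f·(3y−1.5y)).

1 1/2 2451/2500
2 1 9343/10000
3 3/2 9299/10000
4 2 551/625
5 5/2 4343/5000
6 3 8461/10000
7 7/2 4219/5000
8 4 8043/10000
f(1.5y,3y) = ((9299/10000)/(8461/10000) − 1)/(3/2) = 1676/25383 ≈ 6.6028%

step 1 [0.5y] bond c/2=31/800: DF=(2036781/2000000 − 31/800·(0))/(1+31/800) = 2451/2500 ≈ 0.980400
step 2 [1y] bond c/2=1/200: DF=(1887747/2000000 − 1/200·(0.980400))/(1+1/200) = 9343/10000 ≈ 0.934300
step 3 [1.5y] bond c/2=9/400: DF=(1987807/2000000 − 9/400·(0.980400+0.934300))/(1+9/400) = 9299/10000 ≈ 0.929900
step 4 [2y] bond c/2=1/200: DF=(900231/1000000 − 1/200·(0.980400+0.934300+0.929900))/(1+1/200) = 551/625 ≈ 0.881600
step 5 [2.5y] swap r/2=219/7658: DF=(1 − 219/7658·(0.980400+0.934300+0.929900+0.881600))/(1+219/7658) = 4343/5000 ≈ 0.868600
step 6 [3y] swap r/2=1539/54409: DF=(1 − 1539/54409·(0.980400+0.934300+0.929900+0.881600+0.868600))/(1+1539/54409) = 8461/10000 ≈ 0.846100
step 7 [3.5y] bond c/2=21/800: DF=(8070187/8000000 − 21/800·(0.980400+0.934300+0.929900+0.881600+0.868600+0.846100))/(1+21/800) = 4219/5000 ≈ 0.843800
step 8 [4y] swap r/2=1957/70890: DF=(1 − 1957/70890·(0.980400+0.934300+0.929900+0.881600+0.868600+0.846100+0.843800))/(1+1957/70890) = 8043/10000 ≈ 0.804300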